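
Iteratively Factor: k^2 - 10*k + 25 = (k - 5)*(k - 5)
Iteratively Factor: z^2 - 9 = (z - 3)*(z + 3)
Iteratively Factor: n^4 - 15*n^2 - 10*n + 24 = (n + 2)*(n^3 - 2*n^2 - 11*n + 12) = (n + 2)*(n + 3)*(n^2 - 5*n + 4) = (n - 1)*(n + 2)*(n + 3)*(n - 4)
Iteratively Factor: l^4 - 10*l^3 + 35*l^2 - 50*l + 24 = (l - 2)*(l^3 - 8*l^2 + 19*l - 12) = (l - 2)*(l - 1)*(l^2 - 7*l + 12) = (l - 3)*(l - 2)*(l - 1)*(l - 4)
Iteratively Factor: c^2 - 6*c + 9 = (c - 3)*(c - 3)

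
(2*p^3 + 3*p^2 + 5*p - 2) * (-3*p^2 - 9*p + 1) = -6*p^5 - 27*p^4 - 40*p^3 - 36*p^2 + 23*p - 2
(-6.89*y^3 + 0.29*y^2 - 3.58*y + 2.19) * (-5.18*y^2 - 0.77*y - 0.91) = 35.6902*y^5 + 3.8031*y^4 + 24.591*y^3 - 8.8515*y^2 + 1.5715*y - 1.9929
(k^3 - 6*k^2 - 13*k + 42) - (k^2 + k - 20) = k^3 - 7*k^2 - 14*k + 62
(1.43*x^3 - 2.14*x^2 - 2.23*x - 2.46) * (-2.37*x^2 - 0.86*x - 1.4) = -3.3891*x^5 + 3.842*x^4 + 5.1235*x^3 + 10.744*x^2 + 5.2376*x + 3.444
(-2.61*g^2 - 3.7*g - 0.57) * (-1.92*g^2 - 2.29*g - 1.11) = 5.0112*g^4 + 13.0809*g^3 + 12.4645*g^2 + 5.4123*g + 0.6327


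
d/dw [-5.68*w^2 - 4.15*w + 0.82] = -11.36*w - 4.15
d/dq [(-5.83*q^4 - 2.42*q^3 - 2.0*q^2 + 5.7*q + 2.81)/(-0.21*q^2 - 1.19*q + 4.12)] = (2.4486*q^5 + 21.3213*q^4 - 90.3188*q^3 - 26.3342*q^2 - 15.2998*q + 26.8279)/(0.0441*q^4 + 0.4998*q^3 - 0.3143*q^2 - 9.8056*q + 16.9744)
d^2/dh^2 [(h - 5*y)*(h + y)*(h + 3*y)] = 6*h - 2*y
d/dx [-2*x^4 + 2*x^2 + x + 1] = -8*x^3 + 4*x + 1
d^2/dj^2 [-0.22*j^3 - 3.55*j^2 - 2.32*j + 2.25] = -1.32*j - 7.1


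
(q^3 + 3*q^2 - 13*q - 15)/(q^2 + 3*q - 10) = (q^2 - 2*q - 3)/(q - 2)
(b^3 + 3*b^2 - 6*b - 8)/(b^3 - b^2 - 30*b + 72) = (b^3 + 3*b^2 - 6*b - 8)/(b^3 - b^2 - 30*b + 72)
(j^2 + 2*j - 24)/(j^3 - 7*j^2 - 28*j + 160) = (j + 6)/(j^2 - 3*j - 40)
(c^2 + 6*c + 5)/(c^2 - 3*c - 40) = (c + 1)/(c - 8)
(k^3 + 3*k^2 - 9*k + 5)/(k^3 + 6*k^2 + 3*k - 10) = (k - 1)/(k + 2)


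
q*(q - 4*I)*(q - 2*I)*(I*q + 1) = I*q^4 + 7*q^3 - 14*I*q^2 - 8*q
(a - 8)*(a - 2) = a^2 - 10*a + 16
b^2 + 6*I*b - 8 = (b + 2*I)*(b + 4*I)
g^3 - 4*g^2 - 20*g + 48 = (g - 6)*(g - 2)*(g + 4)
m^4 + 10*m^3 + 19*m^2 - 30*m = m*(m - 1)*(m + 5)*(m + 6)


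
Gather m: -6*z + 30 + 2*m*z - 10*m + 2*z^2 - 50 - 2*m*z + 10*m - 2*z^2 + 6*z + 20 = 0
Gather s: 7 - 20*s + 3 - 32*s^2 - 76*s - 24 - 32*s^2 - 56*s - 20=-64*s^2 - 152*s - 34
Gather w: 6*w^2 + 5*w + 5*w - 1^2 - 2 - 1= 6*w^2 + 10*w - 4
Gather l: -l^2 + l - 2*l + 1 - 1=-l^2 - l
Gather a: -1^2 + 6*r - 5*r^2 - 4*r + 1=-5*r^2 + 2*r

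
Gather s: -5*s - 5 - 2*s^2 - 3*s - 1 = -2*s^2 - 8*s - 6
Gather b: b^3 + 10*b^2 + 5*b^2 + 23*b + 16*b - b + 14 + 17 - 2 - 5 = b^3 + 15*b^2 + 38*b + 24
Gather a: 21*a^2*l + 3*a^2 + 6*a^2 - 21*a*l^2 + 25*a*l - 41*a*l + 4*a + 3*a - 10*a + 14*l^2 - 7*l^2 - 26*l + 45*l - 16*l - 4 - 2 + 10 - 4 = a^2*(21*l + 9) + a*(-21*l^2 - 16*l - 3) + 7*l^2 + 3*l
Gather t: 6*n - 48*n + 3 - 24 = -42*n - 21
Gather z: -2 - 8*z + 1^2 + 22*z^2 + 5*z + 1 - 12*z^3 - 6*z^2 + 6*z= -12*z^3 + 16*z^2 + 3*z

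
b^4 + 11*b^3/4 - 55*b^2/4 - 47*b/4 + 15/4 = (b - 3)*(b - 1/4)*(b + 1)*(b + 5)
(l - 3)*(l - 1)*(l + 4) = l^3 - 13*l + 12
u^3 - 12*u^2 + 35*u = u*(u - 7)*(u - 5)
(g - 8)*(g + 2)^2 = g^3 - 4*g^2 - 28*g - 32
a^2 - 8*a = a*(a - 8)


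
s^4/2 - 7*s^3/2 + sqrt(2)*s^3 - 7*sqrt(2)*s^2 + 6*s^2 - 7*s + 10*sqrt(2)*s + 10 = (s/2 + sqrt(2)/2)*(s - 5)*(s - 2)*(s + sqrt(2))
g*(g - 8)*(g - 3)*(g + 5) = g^4 - 6*g^3 - 31*g^2 + 120*g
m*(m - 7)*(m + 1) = m^3 - 6*m^2 - 7*m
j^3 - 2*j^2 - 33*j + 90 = (j - 5)*(j - 3)*(j + 6)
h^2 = h^2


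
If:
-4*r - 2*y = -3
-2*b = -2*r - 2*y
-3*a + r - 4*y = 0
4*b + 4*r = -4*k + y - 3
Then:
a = 1/4 - 3*y/2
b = y/2 + 3/4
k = y/4 - 9/4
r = 3/4 - y/2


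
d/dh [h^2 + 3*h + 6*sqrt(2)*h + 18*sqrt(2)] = 2*h + 3 + 6*sqrt(2)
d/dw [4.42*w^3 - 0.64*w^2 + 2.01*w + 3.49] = 13.26*w^2 - 1.28*w + 2.01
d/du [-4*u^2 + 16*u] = 16 - 8*u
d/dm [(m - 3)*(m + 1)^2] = (m + 1)*(3*m - 5)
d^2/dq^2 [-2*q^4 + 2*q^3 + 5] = 12*q*(1 - 2*q)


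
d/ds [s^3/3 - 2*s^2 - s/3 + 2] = s^2 - 4*s - 1/3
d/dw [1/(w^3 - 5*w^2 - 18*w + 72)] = (-3*w^2 + 10*w + 18)/(w^3 - 5*w^2 - 18*w + 72)^2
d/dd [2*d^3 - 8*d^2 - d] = 6*d^2 - 16*d - 1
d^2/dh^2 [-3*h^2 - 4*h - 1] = -6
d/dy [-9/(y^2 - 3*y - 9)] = 9*(2*y - 3)/(-y^2 + 3*y + 9)^2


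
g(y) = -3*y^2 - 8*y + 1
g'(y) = -6*y - 8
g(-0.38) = 3.61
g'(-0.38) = -5.72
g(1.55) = -18.61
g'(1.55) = -17.30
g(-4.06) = -15.97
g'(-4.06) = 16.36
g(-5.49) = -45.50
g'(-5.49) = 24.94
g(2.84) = -45.92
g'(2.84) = -25.04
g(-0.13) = 1.99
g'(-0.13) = -7.22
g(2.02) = -27.40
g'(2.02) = -20.12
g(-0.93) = 5.85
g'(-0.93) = -2.42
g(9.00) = -314.00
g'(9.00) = -62.00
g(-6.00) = -59.00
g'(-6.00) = 28.00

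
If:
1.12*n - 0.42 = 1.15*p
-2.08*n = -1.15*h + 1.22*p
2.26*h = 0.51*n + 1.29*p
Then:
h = -0.14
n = 0.09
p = -0.28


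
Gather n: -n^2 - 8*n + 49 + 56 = -n^2 - 8*n + 105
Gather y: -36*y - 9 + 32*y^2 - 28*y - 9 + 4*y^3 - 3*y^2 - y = 4*y^3 + 29*y^2 - 65*y - 18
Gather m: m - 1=m - 1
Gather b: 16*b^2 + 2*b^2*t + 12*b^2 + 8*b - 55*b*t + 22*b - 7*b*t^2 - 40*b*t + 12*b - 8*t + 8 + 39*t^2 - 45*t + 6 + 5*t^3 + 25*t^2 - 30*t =b^2*(2*t + 28) + b*(-7*t^2 - 95*t + 42) + 5*t^3 + 64*t^2 - 83*t + 14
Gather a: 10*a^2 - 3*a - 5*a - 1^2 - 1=10*a^2 - 8*a - 2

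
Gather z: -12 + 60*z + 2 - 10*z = 50*z - 10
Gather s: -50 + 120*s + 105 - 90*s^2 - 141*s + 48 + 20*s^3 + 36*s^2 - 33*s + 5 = 20*s^3 - 54*s^2 - 54*s + 108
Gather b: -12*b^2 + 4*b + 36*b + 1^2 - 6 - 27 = -12*b^2 + 40*b - 32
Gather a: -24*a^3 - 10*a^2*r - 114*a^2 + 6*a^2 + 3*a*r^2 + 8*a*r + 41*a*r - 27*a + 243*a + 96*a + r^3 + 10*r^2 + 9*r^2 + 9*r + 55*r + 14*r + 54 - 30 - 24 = -24*a^3 + a^2*(-10*r - 108) + a*(3*r^2 + 49*r + 312) + r^3 + 19*r^2 + 78*r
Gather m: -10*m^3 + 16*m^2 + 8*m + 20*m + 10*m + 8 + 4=-10*m^3 + 16*m^2 + 38*m + 12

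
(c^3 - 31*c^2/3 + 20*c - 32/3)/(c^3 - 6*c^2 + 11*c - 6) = (3*c^2 - 28*c + 32)/(3*(c^2 - 5*c + 6))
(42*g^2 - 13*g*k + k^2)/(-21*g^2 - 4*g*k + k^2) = (-6*g + k)/(3*g + k)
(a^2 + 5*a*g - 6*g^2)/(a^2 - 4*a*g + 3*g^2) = (a + 6*g)/(a - 3*g)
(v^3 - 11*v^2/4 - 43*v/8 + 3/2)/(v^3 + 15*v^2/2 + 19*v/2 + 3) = (8*v^3 - 22*v^2 - 43*v + 12)/(4*(2*v^3 + 15*v^2 + 19*v + 6))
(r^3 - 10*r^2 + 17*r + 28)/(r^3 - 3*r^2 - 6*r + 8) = (r^2 - 6*r - 7)/(r^2 + r - 2)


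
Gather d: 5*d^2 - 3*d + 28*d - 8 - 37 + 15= 5*d^2 + 25*d - 30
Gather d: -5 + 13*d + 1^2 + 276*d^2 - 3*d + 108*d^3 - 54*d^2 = 108*d^3 + 222*d^2 + 10*d - 4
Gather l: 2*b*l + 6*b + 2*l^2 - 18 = 2*b*l + 6*b + 2*l^2 - 18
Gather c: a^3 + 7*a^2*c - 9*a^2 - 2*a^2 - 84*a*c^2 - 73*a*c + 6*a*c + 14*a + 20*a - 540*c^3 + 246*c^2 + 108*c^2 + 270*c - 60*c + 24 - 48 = a^3 - 11*a^2 + 34*a - 540*c^3 + c^2*(354 - 84*a) + c*(7*a^2 - 67*a + 210) - 24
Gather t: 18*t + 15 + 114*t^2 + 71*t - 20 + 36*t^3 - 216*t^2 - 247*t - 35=36*t^3 - 102*t^2 - 158*t - 40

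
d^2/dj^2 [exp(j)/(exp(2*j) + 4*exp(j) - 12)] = (exp(4*j) - 4*exp(3*j) + 72*exp(2*j) + 48*exp(j) + 144)*exp(j)/(exp(6*j) + 12*exp(5*j) + 12*exp(4*j) - 224*exp(3*j) - 144*exp(2*j) + 1728*exp(j) - 1728)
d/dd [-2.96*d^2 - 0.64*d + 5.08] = -5.92*d - 0.64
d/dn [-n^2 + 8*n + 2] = 8 - 2*n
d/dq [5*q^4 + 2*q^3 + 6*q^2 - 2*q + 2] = 20*q^3 + 6*q^2 + 12*q - 2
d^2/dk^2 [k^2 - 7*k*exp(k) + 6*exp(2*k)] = -7*k*exp(k) + 24*exp(2*k) - 14*exp(k) + 2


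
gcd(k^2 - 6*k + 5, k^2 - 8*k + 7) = k - 1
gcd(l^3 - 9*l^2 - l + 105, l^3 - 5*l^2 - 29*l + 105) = l - 7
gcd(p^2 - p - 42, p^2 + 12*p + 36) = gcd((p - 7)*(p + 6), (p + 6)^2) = p + 6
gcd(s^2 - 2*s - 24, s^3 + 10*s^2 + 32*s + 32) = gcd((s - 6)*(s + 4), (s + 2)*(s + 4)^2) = s + 4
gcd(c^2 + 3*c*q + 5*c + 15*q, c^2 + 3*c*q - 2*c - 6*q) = c + 3*q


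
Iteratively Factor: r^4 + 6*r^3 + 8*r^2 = (r)*(r^3 + 6*r^2 + 8*r) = r*(r + 2)*(r^2 + 4*r) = r*(r + 2)*(r + 4)*(r)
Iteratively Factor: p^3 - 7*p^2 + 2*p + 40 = (p - 5)*(p^2 - 2*p - 8) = (p - 5)*(p - 4)*(p + 2)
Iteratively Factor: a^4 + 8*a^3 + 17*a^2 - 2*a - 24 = (a + 3)*(a^3 + 5*a^2 + 2*a - 8) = (a - 1)*(a + 3)*(a^2 + 6*a + 8) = (a - 1)*(a + 2)*(a + 3)*(a + 4)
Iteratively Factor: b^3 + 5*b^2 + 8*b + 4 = (b + 2)*(b^2 + 3*b + 2) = (b + 1)*(b + 2)*(b + 2)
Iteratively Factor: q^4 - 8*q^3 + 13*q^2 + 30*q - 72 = (q - 3)*(q^3 - 5*q^2 - 2*q + 24) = (q - 3)*(q + 2)*(q^2 - 7*q + 12) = (q - 4)*(q - 3)*(q + 2)*(q - 3)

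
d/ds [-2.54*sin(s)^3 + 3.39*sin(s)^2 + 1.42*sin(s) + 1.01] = (-7.62*sin(s)^2 + 6.78*sin(s) + 1.42)*cos(s)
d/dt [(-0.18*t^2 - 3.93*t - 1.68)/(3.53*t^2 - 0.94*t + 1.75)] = (14.0421*t^2 + 11.2308*t - 8.4567)/(12.4609*t^4 - 6.6364*t^3 + 13.2386*t^2 - 3.29*t + 3.0625)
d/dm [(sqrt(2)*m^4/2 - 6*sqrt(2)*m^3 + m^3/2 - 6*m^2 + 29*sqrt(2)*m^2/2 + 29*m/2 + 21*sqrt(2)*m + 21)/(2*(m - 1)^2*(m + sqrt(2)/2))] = (2*sqrt(2)*m^5 - 6*sqrt(2)*m^4 + 4*m^4 - 9*sqrt(2)*m^3 - 12*m^3 - 229*sqrt(2)*m^2 - 20*m^2 - 452*m - 5*sqrt(2)*m - 113*sqrt(2))/(4*(2*m^5 - 6*m^4 + 2*sqrt(2)*m^4 - 6*sqrt(2)*m^3 + 7*m^3 - 5*m^2 + 6*sqrt(2)*m^2 - 2*sqrt(2)*m + 3*m - 1))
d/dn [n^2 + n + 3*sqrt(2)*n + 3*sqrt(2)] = 2*n + 1 + 3*sqrt(2)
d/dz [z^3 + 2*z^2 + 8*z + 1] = 3*z^2 + 4*z + 8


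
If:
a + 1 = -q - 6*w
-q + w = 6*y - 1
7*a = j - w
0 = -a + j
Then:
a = 2/41 - 6*y/41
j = 2/41 - 6*y/41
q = 29/41 - 210*y/41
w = 36*y/41 - 12/41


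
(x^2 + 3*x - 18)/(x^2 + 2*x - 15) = (x + 6)/(x + 5)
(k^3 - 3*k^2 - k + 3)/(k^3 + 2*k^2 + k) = (k^2 - 4*k + 3)/(k*(k + 1))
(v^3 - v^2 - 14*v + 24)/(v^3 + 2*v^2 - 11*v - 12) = (v - 2)/(v + 1)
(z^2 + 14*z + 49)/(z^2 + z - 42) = (z + 7)/(z - 6)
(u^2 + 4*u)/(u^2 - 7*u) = (u + 4)/(u - 7)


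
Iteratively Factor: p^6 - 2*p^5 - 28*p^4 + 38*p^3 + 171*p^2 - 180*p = (p + 4)*(p^5 - 6*p^4 - 4*p^3 + 54*p^2 - 45*p) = (p - 1)*(p + 4)*(p^4 - 5*p^3 - 9*p^2 + 45*p) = p*(p - 1)*(p + 4)*(p^3 - 5*p^2 - 9*p + 45) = p*(p - 3)*(p - 1)*(p + 4)*(p^2 - 2*p - 15) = p*(p - 5)*(p - 3)*(p - 1)*(p + 4)*(p + 3)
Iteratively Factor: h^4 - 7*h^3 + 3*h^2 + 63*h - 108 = (h - 3)*(h^3 - 4*h^2 - 9*h + 36) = (h - 3)^2*(h^2 - h - 12) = (h - 3)^2*(h + 3)*(h - 4)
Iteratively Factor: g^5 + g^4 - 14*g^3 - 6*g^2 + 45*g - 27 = (g - 1)*(g^4 + 2*g^3 - 12*g^2 - 18*g + 27) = (g - 1)*(g + 3)*(g^3 - g^2 - 9*g + 9) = (g - 1)*(g + 3)^2*(g^2 - 4*g + 3) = (g - 3)*(g - 1)*(g + 3)^2*(g - 1)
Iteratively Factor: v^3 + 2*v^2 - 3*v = (v + 3)*(v^2 - v) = (v - 1)*(v + 3)*(v)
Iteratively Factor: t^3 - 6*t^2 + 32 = (t + 2)*(t^2 - 8*t + 16) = (t - 4)*(t + 2)*(t - 4)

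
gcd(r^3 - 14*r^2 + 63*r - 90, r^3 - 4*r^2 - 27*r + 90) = r^2 - 9*r + 18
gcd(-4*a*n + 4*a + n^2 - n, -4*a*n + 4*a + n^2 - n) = 4*a*n - 4*a - n^2 + n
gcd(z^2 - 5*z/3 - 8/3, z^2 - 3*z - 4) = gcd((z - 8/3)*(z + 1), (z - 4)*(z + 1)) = z + 1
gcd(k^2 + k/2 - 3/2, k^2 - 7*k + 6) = k - 1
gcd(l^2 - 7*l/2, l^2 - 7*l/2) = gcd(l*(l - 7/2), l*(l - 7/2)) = l^2 - 7*l/2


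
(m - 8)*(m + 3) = m^2 - 5*m - 24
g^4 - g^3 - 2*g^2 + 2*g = g*(g - 1)*(g - sqrt(2))*(g + sqrt(2))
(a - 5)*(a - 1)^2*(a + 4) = a^4 - 3*a^3 - 17*a^2 + 39*a - 20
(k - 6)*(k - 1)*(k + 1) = k^3 - 6*k^2 - k + 6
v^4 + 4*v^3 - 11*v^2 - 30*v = v*(v - 3)*(v + 2)*(v + 5)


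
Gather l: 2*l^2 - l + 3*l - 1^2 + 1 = 2*l^2 + 2*l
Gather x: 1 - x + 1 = 2 - x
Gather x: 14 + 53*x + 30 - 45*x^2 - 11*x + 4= -45*x^2 + 42*x + 48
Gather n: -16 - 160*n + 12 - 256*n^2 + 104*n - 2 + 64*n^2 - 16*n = -192*n^2 - 72*n - 6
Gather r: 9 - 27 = -18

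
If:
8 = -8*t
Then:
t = -1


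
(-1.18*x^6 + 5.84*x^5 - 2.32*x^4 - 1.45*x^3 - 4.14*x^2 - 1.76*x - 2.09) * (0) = 0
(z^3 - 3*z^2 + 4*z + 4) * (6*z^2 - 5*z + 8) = 6*z^5 - 23*z^4 + 47*z^3 - 20*z^2 + 12*z + 32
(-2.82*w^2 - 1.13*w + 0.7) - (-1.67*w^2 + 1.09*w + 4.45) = -1.15*w^2 - 2.22*w - 3.75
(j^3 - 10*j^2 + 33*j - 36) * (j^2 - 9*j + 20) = j^5 - 19*j^4 + 143*j^3 - 533*j^2 + 984*j - 720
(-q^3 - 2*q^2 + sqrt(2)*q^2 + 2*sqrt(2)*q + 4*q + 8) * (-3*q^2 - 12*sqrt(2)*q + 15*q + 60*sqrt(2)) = 3*q^5 - 9*q^4 + 9*sqrt(2)*q^4 - 66*q^3 - 27*sqrt(2)*q^3 - 138*sqrt(2)*q^2 + 108*q^2 + 144*sqrt(2)*q + 360*q + 480*sqrt(2)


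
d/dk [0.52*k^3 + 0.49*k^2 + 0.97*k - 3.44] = 1.56*k^2 + 0.98*k + 0.97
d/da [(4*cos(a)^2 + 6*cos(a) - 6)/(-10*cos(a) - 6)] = 2*(5*cos(a)^2 + 6*cos(a) + 12)*sin(a)/(5*cos(a) + 3)^2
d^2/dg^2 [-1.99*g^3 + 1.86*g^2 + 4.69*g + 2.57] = 3.72 - 11.94*g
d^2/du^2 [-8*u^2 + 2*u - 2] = -16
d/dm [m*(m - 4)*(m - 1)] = 3*m^2 - 10*m + 4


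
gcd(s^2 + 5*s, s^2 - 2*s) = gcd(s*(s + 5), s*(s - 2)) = s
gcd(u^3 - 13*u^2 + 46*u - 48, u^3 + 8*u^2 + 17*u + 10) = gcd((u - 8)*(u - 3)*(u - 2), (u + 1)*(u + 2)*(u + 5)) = 1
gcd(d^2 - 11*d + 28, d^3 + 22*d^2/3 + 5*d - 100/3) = 1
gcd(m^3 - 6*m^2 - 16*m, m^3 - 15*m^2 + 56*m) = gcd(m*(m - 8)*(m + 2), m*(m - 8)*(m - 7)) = m^2 - 8*m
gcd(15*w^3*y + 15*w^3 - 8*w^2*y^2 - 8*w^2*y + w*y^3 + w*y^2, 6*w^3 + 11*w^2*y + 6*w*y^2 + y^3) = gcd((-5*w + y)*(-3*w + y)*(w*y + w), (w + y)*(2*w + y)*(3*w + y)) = 1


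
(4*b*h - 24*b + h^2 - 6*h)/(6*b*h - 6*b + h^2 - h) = (4*b*h - 24*b + h^2 - 6*h)/(6*b*h - 6*b + h^2 - h)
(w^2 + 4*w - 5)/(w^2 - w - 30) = (w - 1)/(w - 6)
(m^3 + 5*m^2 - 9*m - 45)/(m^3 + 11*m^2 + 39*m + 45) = (m - 3)/(m + 3)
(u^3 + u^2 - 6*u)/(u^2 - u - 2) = u*(u + 3)/(u + 1)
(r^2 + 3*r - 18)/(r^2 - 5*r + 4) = (r^2 + 3*r - 18)/(r^2 - 5*r + 4)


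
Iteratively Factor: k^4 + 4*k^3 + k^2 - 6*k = (k + 3)*(k^3 + k^2 - 2*k) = k*(k + 3)*(k^2 + k - 2) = k*(k + 2)*(k + 3)*(k - 1)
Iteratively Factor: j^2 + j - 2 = (j - 1)*(j + 2)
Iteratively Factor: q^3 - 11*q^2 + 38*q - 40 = (q - 2)*(q^2 - 9*q + 20) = (q - 4)*(q - 2)*(q - 5)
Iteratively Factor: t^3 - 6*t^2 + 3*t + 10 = (t - 5)*(t^2 - t - 2) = (t - 5)*(t + 1)*(t - 2)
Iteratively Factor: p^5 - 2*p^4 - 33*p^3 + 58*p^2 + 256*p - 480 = (p - 5)*(p^4 + 3*p^3 - 18*p^2 - 32*p + 96) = (p - 5)*(p - 3)*(p^3 + 6*p^2 - 32) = (p - 5)*(p - 3)*(p + 4)*(p^2 + 2*p - 8) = (p - 5)*(p - 3)*(p - 2)*(p + 4)*(p + 4)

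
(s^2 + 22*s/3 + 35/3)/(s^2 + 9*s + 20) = (s + 7/3)/(s + 4)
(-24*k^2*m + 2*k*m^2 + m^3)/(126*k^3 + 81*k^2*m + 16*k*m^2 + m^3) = m*(-4*k + m)/(21*k^2 + 10*k*m + m^2)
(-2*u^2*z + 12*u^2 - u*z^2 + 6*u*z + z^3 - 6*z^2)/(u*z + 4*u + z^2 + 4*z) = (-2*u*z + 12*u + z^2 - 6*z)/(z + 4)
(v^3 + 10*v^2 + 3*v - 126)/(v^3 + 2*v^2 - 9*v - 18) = (v^2 + 13*v + 42)/(v^2 + 5*v + 6)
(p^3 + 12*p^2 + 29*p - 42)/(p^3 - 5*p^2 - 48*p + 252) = (p^2 + 5*p - 6)/(p^2 - 12*p + 36)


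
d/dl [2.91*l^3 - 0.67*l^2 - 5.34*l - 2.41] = 8.73*l^2 - 1.34*l - 5.34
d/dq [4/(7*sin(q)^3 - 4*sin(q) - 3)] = 4*(4 - 21*sin(q)^2)*cos(q)/(-7*sin(q)^3 + 4*sin(q) + 3)^2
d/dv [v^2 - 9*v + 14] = 2*v - 9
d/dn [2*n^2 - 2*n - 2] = 4*n - 2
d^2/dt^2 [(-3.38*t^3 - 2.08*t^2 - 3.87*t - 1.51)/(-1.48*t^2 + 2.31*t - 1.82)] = (-1.4210854715202e-14*t^5 + 2.8421709430404e-14*t^4 + 49.039204*t^3 - 99.03228*t^2 - 26.344248*t + 54.300442)/(3.241792*t^6 - 15.179472*t^5 + 35.651868*t^4 - 49.659687*t^3 + 43.842162*t^2 - 22.954932*t + 6.028568)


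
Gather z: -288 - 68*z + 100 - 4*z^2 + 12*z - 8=-4*z^2 - 56*z - 196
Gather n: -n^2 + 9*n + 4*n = -n^2 + 13*n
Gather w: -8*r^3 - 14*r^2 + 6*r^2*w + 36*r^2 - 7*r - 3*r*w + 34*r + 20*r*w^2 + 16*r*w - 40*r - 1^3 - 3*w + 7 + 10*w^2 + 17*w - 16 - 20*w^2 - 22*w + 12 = -8*r^3 + 22*r^2 - 13*r + w^2*(20*r - 10) + w*(6*r^2 + 13*r - 8) + 2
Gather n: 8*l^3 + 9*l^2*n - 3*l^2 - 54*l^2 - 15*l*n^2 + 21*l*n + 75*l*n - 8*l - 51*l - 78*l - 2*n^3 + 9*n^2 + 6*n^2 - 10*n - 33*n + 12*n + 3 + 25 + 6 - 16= 8*l^3 - 57*l^2 - 137*l - 2*n^3 + n^2*(15 - 15*l) + n*(9*l^2 + 96*l - 31) + 18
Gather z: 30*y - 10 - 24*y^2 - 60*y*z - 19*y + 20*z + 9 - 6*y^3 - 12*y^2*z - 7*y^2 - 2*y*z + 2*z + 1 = -6*y^3 - 31*y^2 + 11*y + z*(-12*y^2 - 62*y + 22)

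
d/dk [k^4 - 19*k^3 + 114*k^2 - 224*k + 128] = 4*k^3 - 57*k^2 + 228*k - 224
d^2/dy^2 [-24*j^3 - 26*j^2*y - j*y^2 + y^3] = -2*j + 6*y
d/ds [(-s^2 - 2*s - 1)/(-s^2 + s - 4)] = 3*(-s^2 + 2*s + 3)/(s^4 - 2*s^3 + 9*s^2 - 8*s + 16)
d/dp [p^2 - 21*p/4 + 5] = 2*p - 21/4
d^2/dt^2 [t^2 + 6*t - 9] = 2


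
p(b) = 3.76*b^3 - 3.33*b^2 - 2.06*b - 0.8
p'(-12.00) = 1702.18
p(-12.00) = -6952.88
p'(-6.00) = 443.98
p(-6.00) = -920.48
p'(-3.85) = 190.78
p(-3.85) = -256.80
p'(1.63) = 17.05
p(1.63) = 3.28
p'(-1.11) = 19.23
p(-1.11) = -7.76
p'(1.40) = 10.72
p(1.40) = 0.11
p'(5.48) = 300.19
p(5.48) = 506.68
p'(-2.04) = 58.47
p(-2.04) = -42.38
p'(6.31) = 405.04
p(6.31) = 798.27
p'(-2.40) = 78.90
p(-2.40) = -67.02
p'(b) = 11.28*b^2 - 6.66*b - 2.06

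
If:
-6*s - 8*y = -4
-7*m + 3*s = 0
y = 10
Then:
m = -38/7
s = -38/3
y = 10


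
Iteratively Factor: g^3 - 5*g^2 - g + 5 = (g - 1)*(g^2 - 4*g - 5) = (g - 1)*(g + 1)*(g - 5)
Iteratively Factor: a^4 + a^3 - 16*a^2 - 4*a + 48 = (a + 2)*(a^3 - a^2 - 14*a + 24) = (a + 2)*(a + 4)*(a^2 - 5*a + 6) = (a - 3)*(a + 2)*(a + 4)*(a - 2)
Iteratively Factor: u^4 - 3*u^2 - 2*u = (u + 1)*(u^3 - u^2 - 2*u) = (u - 2)*(u + 1)*(u^2 + u) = u*(u - 2)*(u + 1)*(u + 1)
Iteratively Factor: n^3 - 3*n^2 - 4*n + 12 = (n - 3)*(n^2 - 4) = (n - 3)*(n - 2)*(n + 2)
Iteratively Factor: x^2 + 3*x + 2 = (x + 2)*(x + 1)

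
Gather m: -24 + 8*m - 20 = 8*m - 44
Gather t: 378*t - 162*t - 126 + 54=216*t - 72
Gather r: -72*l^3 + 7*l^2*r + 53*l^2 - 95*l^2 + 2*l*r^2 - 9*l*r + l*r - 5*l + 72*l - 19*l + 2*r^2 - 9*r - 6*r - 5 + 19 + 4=-72*l^3 - 42*l^2 + 48*l + r^2*(2*l + 2) + r*(7*l^2 - 8*l - 15) + 18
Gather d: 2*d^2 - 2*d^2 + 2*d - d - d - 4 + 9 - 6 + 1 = 0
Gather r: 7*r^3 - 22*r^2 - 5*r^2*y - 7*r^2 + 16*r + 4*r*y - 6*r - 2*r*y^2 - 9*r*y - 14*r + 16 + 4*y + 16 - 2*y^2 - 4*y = 7*r^3 + r^2*(-5*y - 29) + r*(-2*y^2 - 5*y - 4) - 2*y^2 + 32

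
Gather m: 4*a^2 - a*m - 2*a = 4*a^2 - a*m - 2*a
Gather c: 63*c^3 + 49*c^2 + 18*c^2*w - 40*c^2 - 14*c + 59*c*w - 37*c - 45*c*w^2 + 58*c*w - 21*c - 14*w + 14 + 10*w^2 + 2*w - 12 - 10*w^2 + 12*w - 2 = 63*c^3 + c^2*(18*w + 9) + c*(-45*w^2 + 117*w - 72)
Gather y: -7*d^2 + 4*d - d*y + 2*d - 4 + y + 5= -7*d^2 + 6*d + y*(1 - d) + 1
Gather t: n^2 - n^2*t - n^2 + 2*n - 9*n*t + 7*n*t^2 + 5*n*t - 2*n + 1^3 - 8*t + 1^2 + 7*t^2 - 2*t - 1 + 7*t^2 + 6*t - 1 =t^2*(7*n + 14) + t*(-n^2 - 4*n - 4)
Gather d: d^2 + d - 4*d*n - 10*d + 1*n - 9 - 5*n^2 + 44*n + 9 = d^2 + d*(-4*n - 9) - 5*n^2 + 45*n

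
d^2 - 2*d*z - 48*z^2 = (d - 8*z)*(d + 6*z)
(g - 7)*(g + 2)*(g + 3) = g^3 - 2*g^2 - 29*g - 42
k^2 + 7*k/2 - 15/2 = (k - 3/2)*(k + 5)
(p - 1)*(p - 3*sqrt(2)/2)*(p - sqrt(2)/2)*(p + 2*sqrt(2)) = p^4 - p^3 - 13*p^2/2 + 3*sqrt(2)*p + 13*p/2 - 3*sqrt(2)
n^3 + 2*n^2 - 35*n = n*(n - 5)*(n + 7)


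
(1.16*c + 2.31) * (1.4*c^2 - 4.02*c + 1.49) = 1.624*c^3 - 1.4292*c^2 - 7.5578*c + 3.4419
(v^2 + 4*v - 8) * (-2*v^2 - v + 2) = -2*v^4 - 9*v^3 + 14*v^2 + 16*v - 16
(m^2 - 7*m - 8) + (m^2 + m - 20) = 2*m^2 - 6*m - 28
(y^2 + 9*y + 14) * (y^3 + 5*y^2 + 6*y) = y^5 + 14*y^4 + 65*y^3 + 124*y^2 + 84*y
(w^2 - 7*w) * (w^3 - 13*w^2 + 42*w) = w^5 - 20*w^4 + 133*w^3 - 294*w^2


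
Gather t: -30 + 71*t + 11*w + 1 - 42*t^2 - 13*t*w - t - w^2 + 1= -42*t^2 + t*(70 - 13*w) - w^2 + 11*w - 28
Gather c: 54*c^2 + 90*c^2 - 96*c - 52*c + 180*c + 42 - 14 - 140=144*c^2 + 32*c - 112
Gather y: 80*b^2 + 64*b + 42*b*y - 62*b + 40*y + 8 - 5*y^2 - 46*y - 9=80*b^2 + 2*b - 5*y^2 + y*(42*b - 6) - 1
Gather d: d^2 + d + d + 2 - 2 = d^2 + 2*d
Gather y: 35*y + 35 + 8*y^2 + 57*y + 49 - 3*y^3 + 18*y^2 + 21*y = -3*y^3 + 26*y^2 + 113*y + 84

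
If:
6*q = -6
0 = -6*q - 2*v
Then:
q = -1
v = 3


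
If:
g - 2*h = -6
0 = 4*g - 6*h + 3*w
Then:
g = 18 - 3*w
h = 12 - 3*w/2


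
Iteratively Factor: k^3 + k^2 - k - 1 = (k + 1)*(k^2 - 1) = (k - 1)*(k + 1)*(k + 1)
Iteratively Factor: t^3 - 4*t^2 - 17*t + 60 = (t - 3)*(t^2 - t - 20) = (t - 5)*(t - 3)*(t + 4)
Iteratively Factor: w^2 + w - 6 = (w + 3)*(w - 2)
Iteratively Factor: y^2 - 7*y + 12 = (y - 3)*(y - 4)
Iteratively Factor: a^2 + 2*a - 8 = (a + 4)*(a - 2)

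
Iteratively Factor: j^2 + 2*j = (j)*(j + 2)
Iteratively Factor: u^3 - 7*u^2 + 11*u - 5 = (u - 1)*(u^2 - 6*u + 5) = (u - 1)^2*(u - 5)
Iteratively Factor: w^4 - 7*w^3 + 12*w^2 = (w - 4)*(w^3 - 3*w^2) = w*(w - 4)*(w^2 - 3*w) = w^2*(w - 4)*(w - 3)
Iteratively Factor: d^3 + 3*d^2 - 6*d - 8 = (d - 2)*(d^2 + 5*d + 4) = (d - 2)*(d + 4)*(d + 1)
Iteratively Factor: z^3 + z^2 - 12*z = (z)*(z^2 + z - 12) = z*(z - 3)*(z + 4)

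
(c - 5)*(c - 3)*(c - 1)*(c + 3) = c^4 - 6*c^3 - 4*c^2 + 54*c - 45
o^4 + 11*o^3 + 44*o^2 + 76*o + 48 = (o + 2)^2*(o + 3)*(o + 4)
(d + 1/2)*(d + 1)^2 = d^3 + 5*d^2/2 + 2*d + 1/2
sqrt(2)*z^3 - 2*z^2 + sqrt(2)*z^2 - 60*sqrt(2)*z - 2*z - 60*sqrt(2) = (z - 6*sqrt(2))*(z + 5*sqrt(2))*(sqrt(2)*z + sqrt(2))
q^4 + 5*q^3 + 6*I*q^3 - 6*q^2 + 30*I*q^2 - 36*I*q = q*(q - 1)*(q + 6)*(q + 6*I)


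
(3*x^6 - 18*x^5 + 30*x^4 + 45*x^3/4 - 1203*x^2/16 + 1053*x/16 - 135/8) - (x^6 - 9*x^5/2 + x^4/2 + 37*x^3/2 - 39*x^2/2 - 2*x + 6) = 2*x^6 - 27*x^5/2 + 59*x^4/2 - 29*x^3/4 - 891*x^2/16 + 1085*x/16 - 183/8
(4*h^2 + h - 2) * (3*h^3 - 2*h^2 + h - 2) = 12*h^5 - 5*h^4 - 4*h^3 - 3*h^2 - 4*h + 4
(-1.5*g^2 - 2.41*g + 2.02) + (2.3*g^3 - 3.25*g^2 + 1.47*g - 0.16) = 2.3*g^3 - 4.75*g^2 - 0.94*g + 1.86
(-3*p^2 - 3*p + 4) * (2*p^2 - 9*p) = -6*p^4 + 21*p^3 + 35*p^2 - 36*p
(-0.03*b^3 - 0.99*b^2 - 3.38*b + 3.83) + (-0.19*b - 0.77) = -0.03*b^3 - 0.99*b^2 - 3.57*b + 3.06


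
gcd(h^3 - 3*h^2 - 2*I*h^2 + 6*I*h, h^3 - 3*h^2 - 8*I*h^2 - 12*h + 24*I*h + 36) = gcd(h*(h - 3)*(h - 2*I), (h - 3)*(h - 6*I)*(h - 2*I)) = h^2 + h*(-3 - 2*I) + 6*I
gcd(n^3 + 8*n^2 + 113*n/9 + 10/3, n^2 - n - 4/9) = n + 1/3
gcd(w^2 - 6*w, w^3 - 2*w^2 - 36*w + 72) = w - 6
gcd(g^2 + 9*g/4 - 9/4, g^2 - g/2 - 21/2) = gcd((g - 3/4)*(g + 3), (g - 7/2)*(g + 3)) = g + 3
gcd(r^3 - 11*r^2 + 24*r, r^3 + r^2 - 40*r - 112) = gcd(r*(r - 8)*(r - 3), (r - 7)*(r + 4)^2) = 1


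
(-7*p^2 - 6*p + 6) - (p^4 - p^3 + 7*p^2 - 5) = -p^4 + p^3 - 14*p^2 - 6*p + 11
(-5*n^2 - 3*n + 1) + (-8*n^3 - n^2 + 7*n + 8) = -8*n^3 - 6*n^2 + 4*n + 9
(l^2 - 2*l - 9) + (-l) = l^2 - 3*l - 9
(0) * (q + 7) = 0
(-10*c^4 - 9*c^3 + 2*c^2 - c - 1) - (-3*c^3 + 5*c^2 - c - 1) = -10*c^4 - 6*c^3 - 3*c^2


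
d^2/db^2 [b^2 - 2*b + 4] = 2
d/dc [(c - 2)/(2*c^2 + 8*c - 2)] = (c^2 + 4*c - 2*(c - 2)*(c + 2) - 1)/(2*(c^2 + 4*c - 1)^2)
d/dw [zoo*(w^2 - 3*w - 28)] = zoo*(w + 1)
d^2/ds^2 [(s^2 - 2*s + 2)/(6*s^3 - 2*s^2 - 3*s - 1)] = 2*(36*s^6 - 216*s^5 + 558*s^4 - 200*s^3 - 162*s^2 + 84*s + 21)/(216*s^9 - 216*s^8 - 252*s^7 + 100*s^6 + 198*s^5 + 42*s^4 - 45*s^3 - 33*s^2 - 9*s - 1)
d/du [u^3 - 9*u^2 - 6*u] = 3*u^2 - 18*u - 6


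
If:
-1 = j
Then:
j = -1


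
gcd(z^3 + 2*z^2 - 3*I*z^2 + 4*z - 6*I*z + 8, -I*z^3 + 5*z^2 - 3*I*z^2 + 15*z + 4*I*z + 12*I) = z + I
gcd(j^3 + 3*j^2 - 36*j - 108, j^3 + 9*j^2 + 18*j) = j^2 + 9*j + 18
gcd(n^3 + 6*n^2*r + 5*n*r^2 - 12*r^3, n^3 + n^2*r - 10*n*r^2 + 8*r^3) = -n^2 - 3*n*r + 4*r^2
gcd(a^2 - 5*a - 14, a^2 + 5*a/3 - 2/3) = a + 2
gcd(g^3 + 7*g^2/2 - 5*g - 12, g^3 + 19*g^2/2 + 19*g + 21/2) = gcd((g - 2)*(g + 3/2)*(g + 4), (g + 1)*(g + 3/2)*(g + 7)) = g + 3/2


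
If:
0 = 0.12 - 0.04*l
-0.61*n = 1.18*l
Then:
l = 3.00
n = -5.80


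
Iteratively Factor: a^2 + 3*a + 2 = (a + 2)*(a + 1)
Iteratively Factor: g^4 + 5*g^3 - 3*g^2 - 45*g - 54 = (g + 3)*(g^3 + 2*g^2 - 9*g - 18) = (g + 2)*(g + 3)*(g^2 - 9) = (g - 3)*(g + 2)*(g + 3)*(g + 3)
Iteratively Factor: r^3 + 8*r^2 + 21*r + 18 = (r + 3)*(r^2 + 5*r + 6) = (r + 2)*(r + 3)*(r + 3)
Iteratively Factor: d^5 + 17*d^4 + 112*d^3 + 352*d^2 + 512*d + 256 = (d + 4)*(d^4 + 13*d^3 + 60*d^2 + 112*d + 64) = (d + 4)^2*(d^3 + 9*d^2 + 24*d + 16) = (d + 4)^3*(d^2 + 5*d + 4) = (d + 1)*(d + 4)^3*(d + 4)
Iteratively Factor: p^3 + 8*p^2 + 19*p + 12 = (p + 4)*(p^2 + 4*p + 3) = (p + 3)*(p + 4)*(p + 1)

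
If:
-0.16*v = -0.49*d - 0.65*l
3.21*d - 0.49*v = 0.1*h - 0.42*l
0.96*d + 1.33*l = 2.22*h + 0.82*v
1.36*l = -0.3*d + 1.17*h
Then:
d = 0.00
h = 0.00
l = 0.00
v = 0.00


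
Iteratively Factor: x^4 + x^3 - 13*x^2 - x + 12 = (x - 1)*(x^3 + 2*x^2 - 11*x - 12) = (x - 3)*(x - 1)*(x^2 + 5*x + 4) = (x - 3)*(x - 1)*(x + 1)*(x + 4)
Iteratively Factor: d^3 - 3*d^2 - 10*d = (d - 5)*(d^2 + 2*d) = d*(d - 5)*(d + 2)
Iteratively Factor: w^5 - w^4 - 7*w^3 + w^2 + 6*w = (w)*(w^4 - w^3 - 7*w^2 + w + 6) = w*(w + 2)*(w^3 - 3*w^2 - w + 3) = w*(w + 1)*(w + 2)*(w^2 - 4*w + 3) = w*(w - 3)*(w + 1)*(w + 2)*(w - 1)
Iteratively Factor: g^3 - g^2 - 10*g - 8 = (g + 2)*(g^2 - 3*g - 4) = (g + 1)*(g + 2)*(g - 4)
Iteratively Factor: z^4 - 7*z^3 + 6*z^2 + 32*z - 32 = (z - 4)*(z^3 - 3*z^2 - 6*z + 8) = (z - 4)^2*(z^2 + z - 2) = (z - 4)^2*(z + 2)*(z - 1)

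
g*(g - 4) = g^2 - 4*g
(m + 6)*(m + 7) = m^2 + 13*m + 42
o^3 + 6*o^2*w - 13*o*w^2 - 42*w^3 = (o - 3*w)*(o + 2*w)*(o + 7*w)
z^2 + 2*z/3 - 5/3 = (z - 1)*(z + 5/3)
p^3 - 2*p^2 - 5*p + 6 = (p - 3)*(p - 1)*(p + 2)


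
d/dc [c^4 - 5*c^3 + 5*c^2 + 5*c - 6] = 4*c^3 - 15*c^2 + 10*c + 5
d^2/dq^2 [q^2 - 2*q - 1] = 2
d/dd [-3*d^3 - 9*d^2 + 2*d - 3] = -9*d^2 - 18*d + 2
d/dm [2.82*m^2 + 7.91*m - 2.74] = 5.64*m + 7.91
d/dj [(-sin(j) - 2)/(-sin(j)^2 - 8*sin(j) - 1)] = (-4*sin(j) + cos(j)^2 - 16)*cos(j)/(sin(j)^2 + 8*sin(j) + 1)^2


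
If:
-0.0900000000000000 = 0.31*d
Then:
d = -0.29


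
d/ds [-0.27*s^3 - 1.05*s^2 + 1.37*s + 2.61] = -0.81*s^2 - 2.1*s + 1.37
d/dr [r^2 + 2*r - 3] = 2*r + 2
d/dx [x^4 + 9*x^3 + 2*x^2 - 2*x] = 4*x^3 + 27*x^2 + 4*x - 2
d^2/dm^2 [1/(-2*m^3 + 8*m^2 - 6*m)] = (m*(3*m - 4)*(m^2 - 4*m + 3) - (3*m^2 - 8*m + 3)^2)/(m^3*(m^2 - 4*m + 3)^3)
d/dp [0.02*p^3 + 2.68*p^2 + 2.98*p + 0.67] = 0.06*p^2 + 5.36*p + 2.98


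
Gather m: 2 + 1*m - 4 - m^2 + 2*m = -m^2 + 3*m - 2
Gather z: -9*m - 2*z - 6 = -9*m - 2*z - 6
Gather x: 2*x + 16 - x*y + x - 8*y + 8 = x*(3 - y) - 8*y + 24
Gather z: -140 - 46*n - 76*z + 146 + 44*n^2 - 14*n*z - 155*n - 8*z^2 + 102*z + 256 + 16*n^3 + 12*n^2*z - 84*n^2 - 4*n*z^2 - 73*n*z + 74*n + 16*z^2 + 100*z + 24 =16*n^3 - 40*n^2 - 127*n + z^2*(8 - 4*n) + z*(12*n^2 - 87*n + 126) + 286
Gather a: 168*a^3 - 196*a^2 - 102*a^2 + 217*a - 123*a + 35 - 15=168*a^3 - 298*a^2 + 94*a + 20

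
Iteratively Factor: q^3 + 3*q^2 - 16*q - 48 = (q + 4)*(q^2 - q - 12) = (q - 4)*(q + 4)*(q + 3)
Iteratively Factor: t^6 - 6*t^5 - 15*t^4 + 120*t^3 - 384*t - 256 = (t - 4)*(t^5 - 2*t^4 - 23*t^3 + 28*t^2 + 112*t + 64) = (t - 4)^2*(t^4 + 2*t^3 - 15*t^2 - 32*t - 16) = (t - 4)^2*(t + 1)*(t^3 + t^2 - 16*t - 16) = (t - 4)^2*(t + 1)^2*(t^2 - 16) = (t - 4)^2*(t + 1)^2*(t + 4)*(t - 4)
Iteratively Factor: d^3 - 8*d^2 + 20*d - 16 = (d - 4)*(d^2 - 4*d + 4) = (d - 4)*(d - 2)*(d - 2)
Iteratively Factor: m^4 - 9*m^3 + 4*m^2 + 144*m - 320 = (m - 5)*(m^3 - 4*m^2 - 16*m + 64) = (m - 5)*(m - 4)*(m^2 - 16) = (m - 5)*(m - 4)^2*(m + 4)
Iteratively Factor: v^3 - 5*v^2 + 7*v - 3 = (v - 1)*(v^2 - 4*v + 3) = (v - 3)*(v - 1)*(v - 1)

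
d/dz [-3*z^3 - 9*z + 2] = -9*z^2 - 9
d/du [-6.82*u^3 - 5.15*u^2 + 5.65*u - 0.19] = -20.46*u^2 - 10.3*u + 5.65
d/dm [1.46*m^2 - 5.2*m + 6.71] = 2.92*m - 5.2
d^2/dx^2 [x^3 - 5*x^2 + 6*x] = 6*x - 10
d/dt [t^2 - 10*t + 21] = 2*t - 10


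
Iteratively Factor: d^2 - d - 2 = (d - 2)*(d + 1)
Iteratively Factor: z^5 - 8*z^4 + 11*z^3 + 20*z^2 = (z + 1)*(z^4 - 9*z^3 + 20*z^2) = (z - 5)*(z + 1)*(z^3 - 4*z^2) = z*(z - 5)*(z + 1)*(z^2 - 4*z) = z^2*(z - 5)*(z + 1)*(z - 4)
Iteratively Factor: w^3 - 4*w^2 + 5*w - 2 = (w - 1)*(w^2 - 3*w + 2) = (w - 1)^2*(w - 2)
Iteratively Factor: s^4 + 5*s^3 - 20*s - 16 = (s + 4)*(s^3 + s^2 - 4*s - 4) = (s + 2)*(s + 4)*(s^2 - s - 2) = (s + 1)*(s + 2)*(s + 4)*(s - 2)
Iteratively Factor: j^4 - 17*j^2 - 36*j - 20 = (j + 1)*(j^3 - j^2 - 16*j - 20) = (j - 5)*(j + 1)*(j^2 + 4*j + 4) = (j - 5)*(j + 1)*(j + 2)*(j + 2)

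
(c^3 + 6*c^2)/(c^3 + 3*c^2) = (c + 6)/(c + 3)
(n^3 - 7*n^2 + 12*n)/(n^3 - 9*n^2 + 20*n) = (n - 3)/(n - 5)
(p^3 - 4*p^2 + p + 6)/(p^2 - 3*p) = p - 1 - 2/p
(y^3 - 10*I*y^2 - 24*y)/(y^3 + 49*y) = (y^2 - 10*I*y - 24)/(y^2 + 49)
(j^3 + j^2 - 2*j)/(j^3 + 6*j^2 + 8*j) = (j - 1)/(j + 4)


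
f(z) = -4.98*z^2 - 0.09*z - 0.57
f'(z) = -9.96*z - 0.09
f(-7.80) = -302.85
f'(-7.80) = 77.60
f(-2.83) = -40.20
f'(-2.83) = 28.10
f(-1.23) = -7.99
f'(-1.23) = 12.16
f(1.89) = -18.53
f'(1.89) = -18.91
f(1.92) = -19.10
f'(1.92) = -19.21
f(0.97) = -5.34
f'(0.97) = -9.75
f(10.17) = -516.56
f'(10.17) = -101.38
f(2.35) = -28.28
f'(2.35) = -23.50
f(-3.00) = -45.12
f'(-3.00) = 29.79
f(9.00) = -404.76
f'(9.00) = -89.73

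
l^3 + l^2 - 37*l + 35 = (l - 5)*(l - 1)*(l + 7)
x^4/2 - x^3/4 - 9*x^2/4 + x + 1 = (x/2 + 1)*(x - 2)*(x - 1)*(x + 1/2)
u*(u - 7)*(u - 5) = u^3 - 12*u^2 + 35*u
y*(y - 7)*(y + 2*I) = y^3 - 7*y^2 + 2*I*y^2 - 14*I*y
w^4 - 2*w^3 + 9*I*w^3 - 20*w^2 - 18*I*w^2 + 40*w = w*(w - 2)*(w + 4*I)*(w + 5*I)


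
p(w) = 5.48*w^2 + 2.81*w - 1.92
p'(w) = 10.96*w + 2.81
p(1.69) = 18.48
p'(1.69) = 21.33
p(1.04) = 6.93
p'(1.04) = 14.21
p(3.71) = 83.93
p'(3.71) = 43.47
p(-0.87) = -0.22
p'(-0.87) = -6.73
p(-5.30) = 137.12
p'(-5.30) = -55.28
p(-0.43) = -2.12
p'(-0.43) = -1.90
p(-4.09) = 78.26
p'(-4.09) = -42.02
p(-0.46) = -2.05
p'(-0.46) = -2.23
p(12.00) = 820.92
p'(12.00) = 134.33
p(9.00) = 467.25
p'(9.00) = 101.45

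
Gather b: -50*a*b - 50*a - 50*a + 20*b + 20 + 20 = -100*a + b*(20 - 50*a) + 40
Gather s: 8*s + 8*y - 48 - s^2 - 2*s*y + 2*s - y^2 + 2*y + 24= -s^2 + s*(10 - 2*y) - y^2 + 10*y - 24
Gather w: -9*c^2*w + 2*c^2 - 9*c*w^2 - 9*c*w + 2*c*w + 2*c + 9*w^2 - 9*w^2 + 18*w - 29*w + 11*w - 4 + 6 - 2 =2*c^2 - 9*c*w^2 + 2*c + w*(-9*c^2 - 7*c)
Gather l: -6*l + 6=6 - 6*l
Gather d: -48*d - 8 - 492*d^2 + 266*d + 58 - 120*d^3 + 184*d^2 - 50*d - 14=-120*d^3 - 308*d^2 + 168*d + 36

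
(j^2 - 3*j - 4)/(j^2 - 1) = (j - 4)/(j - 1)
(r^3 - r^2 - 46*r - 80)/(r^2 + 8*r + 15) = (r^2 - 6*r - 16)/(r + 3)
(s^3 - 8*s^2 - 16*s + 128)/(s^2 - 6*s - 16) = (s^2 - 16)/(s + 2)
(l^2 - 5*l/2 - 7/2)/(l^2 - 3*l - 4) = (l - 7/2)/(l - 4)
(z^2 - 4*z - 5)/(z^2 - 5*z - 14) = (-z^2 + 4*z + 5)/(-z^2 + 5*z + 14)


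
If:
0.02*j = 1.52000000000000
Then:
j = 76.00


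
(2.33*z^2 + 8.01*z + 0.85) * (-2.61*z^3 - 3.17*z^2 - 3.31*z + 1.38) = -6.0813*z^5 - 28.2922*z^4 - 35.3225*z^3 - 25.9922*z^2 + 8.2403*z + 1.173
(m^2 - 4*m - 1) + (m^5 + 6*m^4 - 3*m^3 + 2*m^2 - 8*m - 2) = m^5 + 6*m^4 - 3*m^3 + 3*m^2 - 12*m - 3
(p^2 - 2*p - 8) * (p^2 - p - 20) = p^4 - 3*p^3 - 26*p^2 + 48*p + 160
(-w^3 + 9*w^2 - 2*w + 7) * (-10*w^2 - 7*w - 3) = 10*w^5 - 83*w^4 - 40*w^3 - 83*w^2 - 43*w - 21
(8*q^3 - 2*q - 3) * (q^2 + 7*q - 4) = 8*q^5 + 56*q^4 - 34*q^3 - 17*q^2 - 13*q + 12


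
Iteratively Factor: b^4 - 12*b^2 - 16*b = (b - 4)*(b^3 + 4*b^2 + 4*b) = (b - 4)*(b + 2)*(b^2 + 2*b) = (b - 4)*(b + 2)^2*(b)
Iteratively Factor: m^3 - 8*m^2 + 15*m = (m - 5)*(m^2 - 3*m) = m*(m - 5)*(m - 3)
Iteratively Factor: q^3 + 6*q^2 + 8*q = (q + 4)*(q^2 + 2*q) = (q + 2)*(q + 4)*(q)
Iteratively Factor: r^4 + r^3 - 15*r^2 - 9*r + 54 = (r - 3)*(r^3 + 4*r^2 - 3*r - 18) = (r - 3)*(r - 2)*(r^2 + 6*r + 9) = (r - 3)*(r - 2)*(r + 3)*(r + 3)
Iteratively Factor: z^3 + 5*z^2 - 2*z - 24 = (z - 2)*(z^2 + 7*z + 12) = (z - 2)*(z + 3)*(z + 4)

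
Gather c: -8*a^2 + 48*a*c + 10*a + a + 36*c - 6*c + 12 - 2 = -8*a^2 + 11*a + c*(48*a + 30) + 10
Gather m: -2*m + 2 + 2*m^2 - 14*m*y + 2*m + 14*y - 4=2*m^2 - 14*m*y + 14*y - 2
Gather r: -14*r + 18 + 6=24 - 14*r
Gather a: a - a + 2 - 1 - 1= 0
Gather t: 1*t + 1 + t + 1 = 2*t + 2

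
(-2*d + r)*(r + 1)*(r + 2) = -2*d*r^2 - 6*d*r - 4*d + r^3 + 3*r^2 + 2*r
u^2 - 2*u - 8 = (u - 4)*(u + 2)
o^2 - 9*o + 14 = (o - 7)*(o - 2)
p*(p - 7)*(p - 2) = p^3 - 9*p^2 + 14*p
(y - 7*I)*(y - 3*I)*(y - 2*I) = y^3 - 12*I*y^2 - 41*y + 42*I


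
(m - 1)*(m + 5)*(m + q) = m^3 + m^2*q + 4*m^2 + 4*m*q - 5*m - 5*q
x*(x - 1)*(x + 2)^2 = x^4 + 3*x^3 - 4*x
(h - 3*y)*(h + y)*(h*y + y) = h^3*y - 2*h^2*y^2 + h^2*y - 3*h*y^3 - 2*h*y^2 - 3*y^3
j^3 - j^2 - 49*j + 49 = (j - 7)*(j - 1)*(j + 7)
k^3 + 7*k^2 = k^2*(k + 7)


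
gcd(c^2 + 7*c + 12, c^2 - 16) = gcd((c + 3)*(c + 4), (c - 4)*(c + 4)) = c + 4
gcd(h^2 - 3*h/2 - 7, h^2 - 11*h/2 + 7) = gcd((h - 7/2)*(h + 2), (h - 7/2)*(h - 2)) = h - 7/2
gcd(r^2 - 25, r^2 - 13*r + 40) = r - 5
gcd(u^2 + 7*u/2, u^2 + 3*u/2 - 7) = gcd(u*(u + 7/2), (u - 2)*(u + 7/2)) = u + 7/2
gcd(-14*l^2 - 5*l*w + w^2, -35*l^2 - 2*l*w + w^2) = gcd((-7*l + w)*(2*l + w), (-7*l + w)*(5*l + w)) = -7*l + w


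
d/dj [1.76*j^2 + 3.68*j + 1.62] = 3.52*j + 3.68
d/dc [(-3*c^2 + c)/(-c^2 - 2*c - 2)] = (7*c^2 + 12*c - 2)/(c^4 + 4*c^3 + 8*c^2 + 8*c + 4)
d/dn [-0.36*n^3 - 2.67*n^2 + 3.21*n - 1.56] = -1.08*n^2 - 5.34*n + 3.21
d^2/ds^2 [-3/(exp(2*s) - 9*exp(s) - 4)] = 3*(2*(2*exp(s) - 9)^2*exp(s) + (4*exp(s) - 9)*(-exp(2*s) + 9*exp(s) + 4))*exp(s)/(-exp(2*s) + 9*exp(s) + 4)^3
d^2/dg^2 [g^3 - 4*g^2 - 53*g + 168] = 6*g - 8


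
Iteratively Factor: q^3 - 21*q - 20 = (q + 1)*(q^2 - q - 20) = (q + 1)*(q + 4)*(q - 5)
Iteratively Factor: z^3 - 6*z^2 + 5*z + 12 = (z + 1)*(z^2 - 7*z + 12) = (z - 3)*(z + 1)*(z - 4)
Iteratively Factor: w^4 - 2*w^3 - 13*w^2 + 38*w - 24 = (w - 1)*(w^3 - w^2 - 14*w + 24) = (w - 3)*(w - 1)*(w^2 + 2*w - 8) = (w - 3)*(w - 1)*(w + 4)*(w - 2)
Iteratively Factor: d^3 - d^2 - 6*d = (d + 2)*(d^2 - 3*d) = d*(d + 2)*(d - 3)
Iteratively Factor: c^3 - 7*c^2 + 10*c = (c)*(c^2 - 7*c + 10) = c*(c - 5)*(c - 2)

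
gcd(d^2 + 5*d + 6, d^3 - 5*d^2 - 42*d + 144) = 1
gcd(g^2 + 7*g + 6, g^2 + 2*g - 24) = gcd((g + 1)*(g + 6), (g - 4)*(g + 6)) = g + 6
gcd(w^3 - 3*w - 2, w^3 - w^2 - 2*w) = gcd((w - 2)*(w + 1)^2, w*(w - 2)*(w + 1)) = w^2 - w - 2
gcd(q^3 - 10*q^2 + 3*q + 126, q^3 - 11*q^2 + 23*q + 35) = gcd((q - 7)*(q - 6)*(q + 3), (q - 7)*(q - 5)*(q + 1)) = q - 7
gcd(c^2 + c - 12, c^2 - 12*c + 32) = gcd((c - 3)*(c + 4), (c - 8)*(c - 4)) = 1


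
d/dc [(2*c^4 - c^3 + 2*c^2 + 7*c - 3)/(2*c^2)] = (4*c^4 - c^3 - 7*c + 6)/(2*c^3)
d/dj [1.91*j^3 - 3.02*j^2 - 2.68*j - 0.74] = 5.73*j^2 - 6.04*j - 2.68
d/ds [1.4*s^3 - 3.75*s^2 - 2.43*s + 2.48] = 4.2*s^2 - 7.5*s - 2.43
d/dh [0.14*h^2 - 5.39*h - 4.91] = 0.28*h - 5.39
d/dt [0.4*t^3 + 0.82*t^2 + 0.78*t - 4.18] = 1.2*t^2 + 1.64*t + 0.78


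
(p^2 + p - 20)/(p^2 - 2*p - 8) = (p + 5)/(p + 2)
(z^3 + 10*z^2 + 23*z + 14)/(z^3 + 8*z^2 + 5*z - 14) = (z + 1)/(z - 1)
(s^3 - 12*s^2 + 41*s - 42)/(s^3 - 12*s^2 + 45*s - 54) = (s^2 - 9*s + 14)/(s^2 - 9*s + 18)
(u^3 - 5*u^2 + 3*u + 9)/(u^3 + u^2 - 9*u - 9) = (u - 3)/(u + 3)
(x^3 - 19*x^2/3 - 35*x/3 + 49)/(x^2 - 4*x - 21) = x - 7/3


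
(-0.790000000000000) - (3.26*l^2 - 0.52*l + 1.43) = -3.26*l^2 + 0.52*l - 2.22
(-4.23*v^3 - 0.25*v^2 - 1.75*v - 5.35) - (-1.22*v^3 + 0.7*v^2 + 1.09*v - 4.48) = -3.01*v^3 - 0.95*v^2 - 2.84*v - 0.869999999999999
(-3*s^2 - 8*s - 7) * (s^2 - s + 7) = -3*s^4 - 5*s^3 - 20*s^2 - 49*s - 49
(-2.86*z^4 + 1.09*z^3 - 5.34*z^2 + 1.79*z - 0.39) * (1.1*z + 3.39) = -3.146*z^5 - 8.4964*z^4 - 2.1789*z^3 - 16.1336*z^2 + 5.6391*z - 1.3221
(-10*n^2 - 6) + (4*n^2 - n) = -6*n^2 - n - 6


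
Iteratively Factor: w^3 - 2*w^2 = (w)*(w^2 - 2*w) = w^2*(w - 2)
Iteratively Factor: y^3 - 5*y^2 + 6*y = (y)*(y^2 - 5*y + 6) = y*(y - 2)*(y - 3)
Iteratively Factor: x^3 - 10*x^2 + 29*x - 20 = (x - 5)*(x^2 - 5*x + 4) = (x - 5)*(x - 1)*(x - 4)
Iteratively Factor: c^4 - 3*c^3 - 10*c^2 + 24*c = (c)*(c^3 - 3*c^2 - 10*c + 24) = c*(c - 4)*(c^2 + c - 6) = c*(c - 4)*(c - 2)*(c + 3)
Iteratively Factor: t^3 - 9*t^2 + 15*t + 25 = (t + 1)*(t^2 - 10*t + 25) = (t - 5)*(t + 1)*(t - 5)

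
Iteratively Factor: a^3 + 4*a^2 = (a + 4)*(a^2) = a*(a + 4)*(a)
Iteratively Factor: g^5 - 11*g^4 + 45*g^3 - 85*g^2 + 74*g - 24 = (g - 2)*(g^4 - 9*g^3 + 27*g^2 - 31*g + 12) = (g - 3)*(g - 2)*(g^3 - 6*g^2 + 9*g - 4) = (g - 4)*(g - 3)*(g - 2)*(g^2 - 2*g + 1) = (g - 4)*(g - 3)*(g - 2)*(g - 1)*(g - 1)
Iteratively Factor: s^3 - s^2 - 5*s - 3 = (s + 1)*(s^2 - 2*s - 3) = (s + 1)^2*(s - 3)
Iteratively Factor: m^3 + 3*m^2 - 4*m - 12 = (m + 3)*(m^2 - 4) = (m + 2)*(m + 3)*(m - 2)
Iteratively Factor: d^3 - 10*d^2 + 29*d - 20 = (d - 5)*(d^2 - 5*d + 4) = (d - 5)*(d - 4)*(d - 1)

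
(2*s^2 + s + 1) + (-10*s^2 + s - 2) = -8*s^2 + 2*s - 1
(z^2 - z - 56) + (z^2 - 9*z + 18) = 2*z^2 - 10*z - 38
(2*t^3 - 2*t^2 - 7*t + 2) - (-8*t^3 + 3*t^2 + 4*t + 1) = 10*t^3 - 5*t^2 - 11*t + 1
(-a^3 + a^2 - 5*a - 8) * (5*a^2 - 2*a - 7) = -5*a^5 + 7*a^4 - 20*a^3 - 37*a^2 + 51*a + 56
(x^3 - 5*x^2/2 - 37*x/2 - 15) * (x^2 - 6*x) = x^5 - 17*x^4/2 - 7*x^3/2 + 96*x^2 + 90*x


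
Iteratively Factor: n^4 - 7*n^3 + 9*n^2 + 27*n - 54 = (n - 3)*(n^3 - 4*n^2 - 3*n + 18) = (n - 3)^2*(n^2 - n - 6) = (n - 3)^2*(n + 2)*(n - 3)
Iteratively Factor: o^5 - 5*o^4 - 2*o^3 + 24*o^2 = (o)*(o^4 - 5*o^3 - 2*o^2 + 24*o) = o^2*(o^3 - 5*o^2 - 2*o + 24) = o^2*(o + 2)*(o^2 - 7*o + 12) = o^2*(o - 3)*(o + 2)*(o - 4)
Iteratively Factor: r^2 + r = (r)*(r + 1)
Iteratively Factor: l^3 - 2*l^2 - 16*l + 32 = (l - 2)*(l^2 - 16) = (l - 4)*(l - 2)*(l + 4)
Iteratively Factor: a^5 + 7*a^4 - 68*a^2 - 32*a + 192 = (a + 4)*(a^4 + 3*a^3 - 12*a^2 - 20*a + 48) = (a + 4)^2*(a^3 - a^2 - 8*a + 12) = (a + 3)*(a + 4)^2*(a^2 - 4*a + 4) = (a - 2)*(a + 3)*(a + 4)^2*(a - 2)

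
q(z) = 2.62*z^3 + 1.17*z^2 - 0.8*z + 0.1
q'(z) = 7.86*z^2 + 2.34*z - 0.8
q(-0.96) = -0.37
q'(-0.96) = 4.20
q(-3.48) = -93.36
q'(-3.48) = 86.24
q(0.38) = 0.11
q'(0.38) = 1.22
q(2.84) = 67.28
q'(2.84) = 69.24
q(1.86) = 19.52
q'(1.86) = 30.74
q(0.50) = 0.32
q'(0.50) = 2.34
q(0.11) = 0.03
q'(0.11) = -0.45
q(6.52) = 770.80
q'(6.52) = 348.59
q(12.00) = 4686.34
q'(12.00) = 1159.12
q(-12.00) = -4349.18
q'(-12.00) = 1102.96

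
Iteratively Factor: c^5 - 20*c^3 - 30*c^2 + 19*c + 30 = (c + 3)*(c^4 - 3*c^3 - 11*c^2 + 3*c + 10) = (c - 1)*(c + 3)*(c^3 - 2*c^2 - 13*c - 10) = (c - 1)*(c + 2)*(c + 3)*(c^2 - 4*c - 5) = (c - 1)*(c + 1)*(c + 2)*(c + 3)*(c - 5)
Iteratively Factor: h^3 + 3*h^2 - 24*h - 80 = (h + 4)*(h^2 - h - 20) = (h - 5)*(h + 4)*(h + 4)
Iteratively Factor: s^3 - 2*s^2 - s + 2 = (s + 1)*(s^2 - 3*s + 2) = (s - 2)*(s + 1)*(s - 1)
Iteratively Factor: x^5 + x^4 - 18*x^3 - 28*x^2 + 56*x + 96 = (x - 4)*(x^4 + 5*x^3 + 2*x^2 - 20*x - 24) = (x - 4)*(x - 2)*(x^3 + 7*x^2 + 16*x + 12) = (x - 4)*(x - 2)*(x + 3)*(x^2 + 4*x + 4) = (x - 4)*(x - 2)*(x + 2)*(x + 3)*(x + 2)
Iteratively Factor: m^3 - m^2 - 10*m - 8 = (m - 4)*(m^2 + 3*m + 2) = (m - 4)*(m + 2)*(m + 1)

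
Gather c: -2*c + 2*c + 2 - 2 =0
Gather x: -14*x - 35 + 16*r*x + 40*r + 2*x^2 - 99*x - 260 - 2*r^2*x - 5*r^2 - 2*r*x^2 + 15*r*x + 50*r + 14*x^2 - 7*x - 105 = -5*r^2 + 90*r + x^2*(16 - 2*r) + x*(-2*r^2 + 31*r - 120) - 400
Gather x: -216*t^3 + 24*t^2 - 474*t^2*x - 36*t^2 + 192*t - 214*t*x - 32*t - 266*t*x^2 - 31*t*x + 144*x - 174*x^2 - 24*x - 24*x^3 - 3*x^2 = -216*t^3 - 12*t^2 + 160*t - 24*x^3 + x^2*(-266*t - 177) + x*(-474*t^2 - 245*t + 120)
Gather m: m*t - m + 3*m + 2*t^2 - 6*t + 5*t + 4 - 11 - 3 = m*(t + 2) + 2*t^2 - t - 10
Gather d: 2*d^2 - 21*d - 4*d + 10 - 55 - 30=2*d^2 - 25*d - 75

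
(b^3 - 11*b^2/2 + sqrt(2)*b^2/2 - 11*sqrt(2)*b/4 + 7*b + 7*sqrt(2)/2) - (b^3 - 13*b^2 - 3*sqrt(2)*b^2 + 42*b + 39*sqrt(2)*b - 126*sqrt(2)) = 7*sqrt(2)*b^2/2 + 15*b^2/2 - 167*sqrt(2)*b/4 - 35*b + 259*sqrt(2)/2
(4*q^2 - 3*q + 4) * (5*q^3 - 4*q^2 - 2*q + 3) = 20*q^5 - 31*q^4 + 24*q^3 + 2*q^2 - 17*q + 12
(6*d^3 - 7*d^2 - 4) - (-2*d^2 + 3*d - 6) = 6*d^3 - 5*d^2 - 3*d + 2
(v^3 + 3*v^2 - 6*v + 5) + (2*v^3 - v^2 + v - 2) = 3*v^3 + 2*v^2 - 5*v + 3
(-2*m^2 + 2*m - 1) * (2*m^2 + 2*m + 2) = -4*m^4 - 2*m^2 + 2*m - 2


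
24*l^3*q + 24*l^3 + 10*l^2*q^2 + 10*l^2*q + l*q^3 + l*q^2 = (4*l + q)*(6*l + q)*(l*q + l)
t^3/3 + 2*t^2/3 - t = t*(t/3 + 1)*(t - 1)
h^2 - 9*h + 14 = (h - 7)*(h - 2)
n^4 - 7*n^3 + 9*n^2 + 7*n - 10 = (n - 5)*(n - 2)*(n - 1)*(n + 1)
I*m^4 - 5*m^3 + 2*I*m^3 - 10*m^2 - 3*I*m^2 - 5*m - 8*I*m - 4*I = (m + 1)*(m + I)*(m + 4*I)*(I*m + I)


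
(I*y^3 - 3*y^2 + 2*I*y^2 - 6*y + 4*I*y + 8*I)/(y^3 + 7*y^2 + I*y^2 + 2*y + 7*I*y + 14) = (I*y^2 + 2*y*(-2 + I) - 8)/(y^2 + y*(7 + 2*I) + 14*I)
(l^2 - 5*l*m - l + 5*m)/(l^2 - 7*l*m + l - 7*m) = (l^2 - 5*l*m - l + 5*m)/(l^2 - 7*l*m + l - 7*m)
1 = 1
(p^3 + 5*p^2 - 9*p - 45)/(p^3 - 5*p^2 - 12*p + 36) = (p^2 + 2*p - 15)/(p^2 - 8*p + 12)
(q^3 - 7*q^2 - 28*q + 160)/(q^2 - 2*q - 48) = (q^2 + q - 20)/(q + 6)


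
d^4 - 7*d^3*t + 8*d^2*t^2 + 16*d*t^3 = d*(d - 4*t)^2*(d + t)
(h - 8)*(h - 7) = h^2 - 15*h + 56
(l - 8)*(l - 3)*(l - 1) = l^3 - 12*l^2 + 35*l - 24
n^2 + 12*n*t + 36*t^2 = (n + 6*t)^2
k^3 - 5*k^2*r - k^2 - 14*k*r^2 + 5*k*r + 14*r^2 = (k - 1)*(k - 7*r)*(k + 2*r)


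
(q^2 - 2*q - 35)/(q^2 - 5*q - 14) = (q + 5)/(q + 2)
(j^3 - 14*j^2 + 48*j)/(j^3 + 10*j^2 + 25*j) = (j^2 - 14*j + 48)/(j^2 + 10*j + 25)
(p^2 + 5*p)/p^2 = (p + 5)/p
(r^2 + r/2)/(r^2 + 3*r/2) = (2*r + 1)/(2*r + 3)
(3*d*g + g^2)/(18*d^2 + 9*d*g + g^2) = g/(6*d + g)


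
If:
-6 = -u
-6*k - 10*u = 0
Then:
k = -10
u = 6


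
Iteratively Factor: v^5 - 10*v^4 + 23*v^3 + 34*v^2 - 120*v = (v - 4)*(v^4 - 6*v^3 - v^2 + 30*v) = (v - 5)*(v - 4)*(v^3 - v^2 - 6*v) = (v - 5)*(v - 4)*(v - 3)*(v^2 + 2*v) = (v - 5)*(v - 4)*(v - 3)*(v + 2)*(v)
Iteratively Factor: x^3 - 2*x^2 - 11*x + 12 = (x - 1)*(x^2 - x - 12) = (x - 4)*(x - 1)*(x + 3)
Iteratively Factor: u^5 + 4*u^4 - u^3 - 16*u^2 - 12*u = (u)*(u^4 + 4*u^3 - u^2 - 16*u - 12) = u*(u + 2)*(u^3 + 2*u^2 - 5*u - 6) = u*(u + 1)*(u + 2)*(u^2 + u - 6) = u*(u - 2)*(u + 1)*(u + 2)*(u + 3)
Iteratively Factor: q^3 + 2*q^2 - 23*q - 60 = (q + 4)*(q^2 - 2*q - 15) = (q - 5)*(q + 4)*(q + 3)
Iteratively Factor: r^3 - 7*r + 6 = (r - 2)*(r^2 + 2*r - 3) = (r - 2)*(r - 1)*(r + 3)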